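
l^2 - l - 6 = (l - 3)*(l + 2)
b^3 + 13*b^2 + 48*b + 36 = (b + 1)*(b + 6)^2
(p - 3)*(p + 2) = p^2 - p - 6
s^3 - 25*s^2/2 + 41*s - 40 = (s - 8)*(s - 5/2)*(s - 2)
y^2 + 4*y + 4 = (y + 2)^2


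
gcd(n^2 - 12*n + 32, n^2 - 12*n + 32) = n^2 - 12*n + 32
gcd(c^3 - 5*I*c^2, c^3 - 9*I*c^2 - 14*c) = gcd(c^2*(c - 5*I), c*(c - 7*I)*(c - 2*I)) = c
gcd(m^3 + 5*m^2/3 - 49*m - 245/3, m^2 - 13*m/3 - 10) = m + 5/3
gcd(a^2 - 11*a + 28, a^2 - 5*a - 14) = a - 7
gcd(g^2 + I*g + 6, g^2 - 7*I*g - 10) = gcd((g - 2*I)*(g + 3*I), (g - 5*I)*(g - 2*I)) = g - 2*I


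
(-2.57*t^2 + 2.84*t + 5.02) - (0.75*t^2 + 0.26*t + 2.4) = -3.32*t^2 + 2.58*t + 2.62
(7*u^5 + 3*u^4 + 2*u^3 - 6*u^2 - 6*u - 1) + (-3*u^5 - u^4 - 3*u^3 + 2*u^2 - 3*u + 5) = 4*u^5 + 2*u^4 - u^3 - 4*u^2 - 9*u + 4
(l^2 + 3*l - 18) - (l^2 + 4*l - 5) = -l - 13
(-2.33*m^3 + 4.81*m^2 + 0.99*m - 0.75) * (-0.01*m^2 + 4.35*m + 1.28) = 0.0233*m^5 - 10.1836*m^4 + 17.9312*m^3 + 10.4708*m^2 - 1.9953*m - 0.96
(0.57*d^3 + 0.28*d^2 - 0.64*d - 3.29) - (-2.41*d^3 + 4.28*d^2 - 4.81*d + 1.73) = 2.98*d^3 - 4.0*d^2 + 4.17*d - 5.02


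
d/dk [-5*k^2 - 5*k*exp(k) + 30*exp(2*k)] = -5*k*exp(k) - 10*k + 60*exp(2*k) - 5*exp(k)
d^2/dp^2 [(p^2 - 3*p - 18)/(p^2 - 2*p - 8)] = 2*(-p^3 - 30*p^2 + 36*p - 104)/(p^6 - 6*p^5 - 12*p^4 + 88*p^3 + 96*p^2 - 384*p - 512)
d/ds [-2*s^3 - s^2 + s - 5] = -6*s^2 - 2*s + 1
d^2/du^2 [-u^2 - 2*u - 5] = -2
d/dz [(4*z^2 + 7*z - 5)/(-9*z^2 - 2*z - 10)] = 5*(11*z^2 - 34*z - 16)/(81*z^4 + 36*z^3 + 184*z^2 + 40*z + 100)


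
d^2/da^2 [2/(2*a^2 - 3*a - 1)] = 4*(4*a^2 - 6*a - (4*a - 3)^2 - 2)/(-2*a^2 + 3*a + 1)^3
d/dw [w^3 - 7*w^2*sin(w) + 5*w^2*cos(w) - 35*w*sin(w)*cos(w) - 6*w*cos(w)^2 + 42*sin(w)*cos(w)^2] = -5*w^2*sin(w) - 7*w^2*cos(w) + 3*w^2 - 14*w*sin(w) + 6*w*sin(2*w) + 10*w*cos(w) - 35*w*cos(2*w) - 35*sin(2*w)/2 + 21*cos(w)/2 - 3*cos(2*w) + 63*cos(3*w)/2 - 3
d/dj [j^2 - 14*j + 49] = 2*j - 14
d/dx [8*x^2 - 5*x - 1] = 16*x - 5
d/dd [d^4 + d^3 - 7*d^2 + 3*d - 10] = 4*d^3 + 3*d^2 - 14*d + 3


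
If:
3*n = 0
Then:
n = 0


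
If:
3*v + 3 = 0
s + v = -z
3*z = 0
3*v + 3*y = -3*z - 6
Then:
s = 1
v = -1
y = -1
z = 0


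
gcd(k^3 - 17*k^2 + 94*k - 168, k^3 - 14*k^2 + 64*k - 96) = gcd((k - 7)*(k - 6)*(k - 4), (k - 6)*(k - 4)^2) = k^2 - 10*k + 24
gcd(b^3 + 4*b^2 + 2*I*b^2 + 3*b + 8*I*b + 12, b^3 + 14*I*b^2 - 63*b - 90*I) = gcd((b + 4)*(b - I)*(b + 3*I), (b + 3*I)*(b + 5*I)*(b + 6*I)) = b + 3*I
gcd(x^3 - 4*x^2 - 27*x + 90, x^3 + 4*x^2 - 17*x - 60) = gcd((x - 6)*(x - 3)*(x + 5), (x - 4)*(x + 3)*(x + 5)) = x + 5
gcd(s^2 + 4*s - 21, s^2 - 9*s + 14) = 1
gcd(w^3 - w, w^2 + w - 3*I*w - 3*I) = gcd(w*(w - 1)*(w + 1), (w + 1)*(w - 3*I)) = w + 1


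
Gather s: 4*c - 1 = 4*c - 1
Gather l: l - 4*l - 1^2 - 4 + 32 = 27 - 3*l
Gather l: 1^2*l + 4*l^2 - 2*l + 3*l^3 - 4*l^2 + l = 3*l^3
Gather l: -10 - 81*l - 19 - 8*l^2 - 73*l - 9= -8*l^2 - 154*l - 38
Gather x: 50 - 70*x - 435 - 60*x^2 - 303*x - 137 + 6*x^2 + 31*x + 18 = -54*x^2 - 342*x - 504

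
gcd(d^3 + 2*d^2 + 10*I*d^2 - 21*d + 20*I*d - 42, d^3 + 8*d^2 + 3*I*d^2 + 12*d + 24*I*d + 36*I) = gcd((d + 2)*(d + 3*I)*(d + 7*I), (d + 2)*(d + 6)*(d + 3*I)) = d^2 + d*(2 + 3*I) + 6*I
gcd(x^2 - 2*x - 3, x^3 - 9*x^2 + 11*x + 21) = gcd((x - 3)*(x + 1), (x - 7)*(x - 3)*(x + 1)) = x^2 - 2*x - 3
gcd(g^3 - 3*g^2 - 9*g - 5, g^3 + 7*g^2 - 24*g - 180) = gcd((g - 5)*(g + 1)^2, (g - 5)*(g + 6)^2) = g - 5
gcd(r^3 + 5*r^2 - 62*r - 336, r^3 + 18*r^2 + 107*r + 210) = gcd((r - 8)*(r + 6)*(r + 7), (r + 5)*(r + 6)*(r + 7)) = r^2 + 13*r + 42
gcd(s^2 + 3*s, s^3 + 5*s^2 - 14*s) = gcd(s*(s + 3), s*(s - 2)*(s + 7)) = s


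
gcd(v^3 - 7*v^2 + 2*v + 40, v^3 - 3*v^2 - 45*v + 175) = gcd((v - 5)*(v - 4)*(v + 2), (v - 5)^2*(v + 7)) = v - 5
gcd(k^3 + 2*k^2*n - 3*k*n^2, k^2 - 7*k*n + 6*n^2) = k - n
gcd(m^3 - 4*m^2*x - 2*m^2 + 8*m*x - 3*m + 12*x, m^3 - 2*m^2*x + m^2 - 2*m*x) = m + 1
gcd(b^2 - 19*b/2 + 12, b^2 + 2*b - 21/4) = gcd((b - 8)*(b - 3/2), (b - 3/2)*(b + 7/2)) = b - 3/2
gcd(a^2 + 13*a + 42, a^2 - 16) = 1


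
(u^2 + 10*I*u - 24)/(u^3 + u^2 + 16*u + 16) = (u + 6*I)/(u^2 + u*(1 - 4*I) - 4*I)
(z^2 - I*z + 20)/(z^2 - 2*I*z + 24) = (z - 5*I)/(z - 6*I)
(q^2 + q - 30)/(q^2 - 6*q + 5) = (q + 6)/(q - 1)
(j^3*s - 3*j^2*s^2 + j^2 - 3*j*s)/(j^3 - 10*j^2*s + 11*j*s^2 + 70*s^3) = j*(j^2*s - 3*j*s^2 + j - 3*s)/(j^3 - 10*j^2*s + 11*j*s^2 + 70*s^3)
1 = 1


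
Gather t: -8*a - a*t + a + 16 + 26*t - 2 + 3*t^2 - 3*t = -7*a + 3*t^2 + t*(23 - a) + 14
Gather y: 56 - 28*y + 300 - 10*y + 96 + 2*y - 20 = 432 - 36*y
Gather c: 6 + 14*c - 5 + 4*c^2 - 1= 4*c^2 + 14*c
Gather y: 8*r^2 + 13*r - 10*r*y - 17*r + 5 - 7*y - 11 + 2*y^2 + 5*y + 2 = 8*r^2 - 4*r + 2*y^2 + y*(-10*r - 2) - 4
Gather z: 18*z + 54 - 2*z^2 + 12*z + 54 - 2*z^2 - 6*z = -4*z^2 + 24*z + 108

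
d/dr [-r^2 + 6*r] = 6 - 2*r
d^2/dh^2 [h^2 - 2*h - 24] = 2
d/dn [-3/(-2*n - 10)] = -3/(2*(n + 5)^2)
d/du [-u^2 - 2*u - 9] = -2*u - 2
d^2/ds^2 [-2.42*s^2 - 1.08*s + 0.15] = -4.84000000000000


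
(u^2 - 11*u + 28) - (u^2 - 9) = 37 - 11*u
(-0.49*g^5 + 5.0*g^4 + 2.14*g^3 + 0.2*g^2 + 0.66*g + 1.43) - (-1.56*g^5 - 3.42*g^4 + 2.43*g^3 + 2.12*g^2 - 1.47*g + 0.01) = 1.07*g^5 + 8.42*g^4 - 0.29*g^3 - 1.92*g^2 + 2.13*g + 1.42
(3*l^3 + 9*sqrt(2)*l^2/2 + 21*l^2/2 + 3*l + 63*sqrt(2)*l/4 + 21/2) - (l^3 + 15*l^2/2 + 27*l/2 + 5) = 2*l^3 + 3*l^2 + 9*sqrt(2)*l^2/2 - 21*l/2 + 63*sqrt(2)*l/4 + 11/2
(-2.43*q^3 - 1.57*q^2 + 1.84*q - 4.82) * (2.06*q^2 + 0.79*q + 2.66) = -5.0058*q^5 - 5.1539*q^4 - 3.9137*q^3 - 12.6518*q^2 + 1.0866*q - 12.8212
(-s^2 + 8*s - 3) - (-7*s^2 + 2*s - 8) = 6*s^2 + 6*s + 5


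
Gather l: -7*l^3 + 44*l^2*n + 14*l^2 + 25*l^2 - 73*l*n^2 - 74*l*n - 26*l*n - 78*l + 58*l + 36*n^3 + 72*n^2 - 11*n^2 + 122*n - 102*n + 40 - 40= -7*l^3 + l^2*(44*n + 39) + l*(-73*n^2 - 100*n - 20) + 36*n^3 + 61*n^2 + 20*n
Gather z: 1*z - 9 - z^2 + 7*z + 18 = -z^2 + 8*z + 9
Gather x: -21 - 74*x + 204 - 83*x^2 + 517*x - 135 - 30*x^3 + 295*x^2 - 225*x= -30*x^3 + 212*x^2 + 218*x + 48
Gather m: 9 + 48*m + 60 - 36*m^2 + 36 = -36*m^2 + 48*m + 105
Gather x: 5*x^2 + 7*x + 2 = 5*x^2 + 7*x + 2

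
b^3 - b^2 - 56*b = b*(b - 8)*(b + 7)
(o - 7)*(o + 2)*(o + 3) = o^3 - 2*o^2 - 29*o - 42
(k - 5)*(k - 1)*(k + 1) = k^3 - 5*k^2 - k + 5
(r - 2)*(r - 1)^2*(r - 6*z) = r^4 - 6*r^3*z - 4*r^3 + 24*r^2*z + 5*r^2 - 30*r*z - 2*r + 12*z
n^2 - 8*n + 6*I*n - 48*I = (n - 8)*(n + 6*I)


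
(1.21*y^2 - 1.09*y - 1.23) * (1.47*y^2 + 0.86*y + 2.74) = 1.7787*y^4 - 0.5617*y^3 + 0.5699*y^2 - 4.0444*y - 3.3702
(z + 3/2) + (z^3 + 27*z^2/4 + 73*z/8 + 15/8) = z^3 + 27*z^2/4 + 81*z/8 + 27/8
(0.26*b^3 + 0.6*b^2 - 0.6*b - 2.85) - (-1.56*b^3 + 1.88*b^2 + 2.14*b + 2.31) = 1.82*b^3 - 1.28*b^2 - 2.74*b - 5.16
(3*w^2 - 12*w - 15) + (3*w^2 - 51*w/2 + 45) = 6*w^2 - 75*w/2 + 30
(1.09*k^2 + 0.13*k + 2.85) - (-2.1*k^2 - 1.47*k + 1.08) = 3.19*k^2 + 1.6*k + 1.77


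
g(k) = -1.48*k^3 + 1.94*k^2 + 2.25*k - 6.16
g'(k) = -4.44*k^2 + 3.88*k + 2.25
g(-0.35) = -6.65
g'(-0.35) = 0.35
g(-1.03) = -4.80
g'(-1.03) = -6.46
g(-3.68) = 85.59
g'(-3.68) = -72.16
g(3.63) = -43.22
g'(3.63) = -42.17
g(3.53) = -39.14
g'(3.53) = -39.38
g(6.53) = -320.84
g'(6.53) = -161.74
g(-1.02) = -4.87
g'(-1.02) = -6.33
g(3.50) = -37.98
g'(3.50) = -38.56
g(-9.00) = 1209.65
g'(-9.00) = -392.31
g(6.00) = -242.50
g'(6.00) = -134.31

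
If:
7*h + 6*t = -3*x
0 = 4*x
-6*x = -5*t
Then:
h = 0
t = 0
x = 0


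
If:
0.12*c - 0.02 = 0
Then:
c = 0.17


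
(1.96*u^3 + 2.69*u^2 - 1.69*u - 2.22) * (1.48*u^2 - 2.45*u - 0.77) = 2.9008*u^5 - 0.820800000000001*u^4 - 10.6009*u^3 - 1.2164*u^2 + 6.7403*u + 1.7094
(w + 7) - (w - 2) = 9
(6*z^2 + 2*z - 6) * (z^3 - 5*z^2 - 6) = 6*z^5 - 28*z^4 - 16*z^3 - 6*z^2 - 12*z + 36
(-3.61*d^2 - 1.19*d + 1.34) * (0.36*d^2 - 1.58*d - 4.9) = -1.2996*d^4 + 5.2754*d^3 + 20.0516*d^2 + 3.7138*d - 6.566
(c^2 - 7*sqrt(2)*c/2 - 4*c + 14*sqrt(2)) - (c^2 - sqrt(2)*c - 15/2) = -4*c - 5*sqrt(2)*c/2 + 15/2 + 14*sqrt(2)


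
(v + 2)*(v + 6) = v^2 + 8*v + 12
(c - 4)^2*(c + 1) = c^3 - 7*c^2 + 8*c + 16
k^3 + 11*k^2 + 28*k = k*(k + 4)*(k + 7)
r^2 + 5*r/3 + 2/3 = (r + 2/3)*(r + 1)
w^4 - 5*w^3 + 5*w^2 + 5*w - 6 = (w - 3)*(w - 2)*(w - 1)*(w + 1)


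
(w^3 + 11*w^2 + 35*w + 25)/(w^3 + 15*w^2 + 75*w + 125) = (w + 1)/(w + 5)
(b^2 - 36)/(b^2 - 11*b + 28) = (b^2 - 36)/(b^2 - 11*b + 28)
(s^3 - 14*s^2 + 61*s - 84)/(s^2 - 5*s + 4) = (s^2 - 10*s + 21)/(s - 1)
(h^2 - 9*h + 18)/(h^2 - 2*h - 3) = (h - 6)/(h + 1)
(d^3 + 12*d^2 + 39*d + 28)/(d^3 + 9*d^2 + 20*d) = (d^2 + 8*d + 7)/(d*(d + 5))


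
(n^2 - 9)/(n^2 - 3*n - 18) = (n - 3)/(n - 6)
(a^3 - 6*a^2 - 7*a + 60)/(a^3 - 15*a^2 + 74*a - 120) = (a + 3)/(a - 6)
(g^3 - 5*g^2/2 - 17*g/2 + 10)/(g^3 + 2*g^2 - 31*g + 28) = (g + 5/2)/(g + 7)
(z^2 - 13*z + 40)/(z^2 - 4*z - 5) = (z - 8)/(z + 1)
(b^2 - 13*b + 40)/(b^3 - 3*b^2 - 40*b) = (b - 5)/(b*(b + 5))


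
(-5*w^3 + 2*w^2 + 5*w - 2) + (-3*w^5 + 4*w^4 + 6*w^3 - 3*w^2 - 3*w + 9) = -3*w^5 + 4*w^4 + w^3 - w^2 + 2*w + 7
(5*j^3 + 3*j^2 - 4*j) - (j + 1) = 5*j^3 + 3*j^2 - 5*j - 1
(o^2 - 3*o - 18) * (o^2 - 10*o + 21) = o^4 - 13*o^3 + 33*o^2 + 117*o - 378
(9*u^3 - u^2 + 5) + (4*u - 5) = 9*u^3 - u^2 + 4*u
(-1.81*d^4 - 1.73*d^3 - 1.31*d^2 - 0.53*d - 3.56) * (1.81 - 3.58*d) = 6.4798*d^5 + 2.9173*d^4 + 1.5585*d^3 - 0.4737*d^2 + 11.7855*d - 6.4436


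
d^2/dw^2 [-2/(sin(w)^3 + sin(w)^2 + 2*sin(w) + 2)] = 2*(9*sin(w)^5 + 2*sin(w)^4 - 6*sin(w)^3 - 22*sin(w)^2 - 4)/((sin(w) + 1)^2*(sin(w)^2 + 2)^3)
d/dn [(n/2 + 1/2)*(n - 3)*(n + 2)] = 3*n^2/2 - 7/2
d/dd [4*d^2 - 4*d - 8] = 8*d - 4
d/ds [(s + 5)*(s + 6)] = 2*s + 11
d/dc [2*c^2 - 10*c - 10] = 4*c - 10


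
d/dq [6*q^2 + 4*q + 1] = 12*q + 4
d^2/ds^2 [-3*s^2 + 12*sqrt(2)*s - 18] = -6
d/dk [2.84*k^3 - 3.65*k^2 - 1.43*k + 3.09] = 8.52*k^2 - 7.3*k - 1.43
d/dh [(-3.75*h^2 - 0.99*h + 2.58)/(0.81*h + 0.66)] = (-3.0375*h^2 - 4.95*h - 2.7432)/(0.6561*h^2 + 1.0692*h + 0.4356)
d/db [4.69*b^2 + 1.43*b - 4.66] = 9.38*b + 1.43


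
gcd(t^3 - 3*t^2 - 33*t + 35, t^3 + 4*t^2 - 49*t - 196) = t - 7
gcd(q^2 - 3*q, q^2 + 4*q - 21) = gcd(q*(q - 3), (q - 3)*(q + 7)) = q - 3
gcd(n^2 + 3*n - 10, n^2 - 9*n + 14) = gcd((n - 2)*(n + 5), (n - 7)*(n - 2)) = n - 2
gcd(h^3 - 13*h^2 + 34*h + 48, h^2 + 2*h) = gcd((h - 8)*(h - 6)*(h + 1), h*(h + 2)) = 1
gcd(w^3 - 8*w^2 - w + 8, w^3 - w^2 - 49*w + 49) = w - 1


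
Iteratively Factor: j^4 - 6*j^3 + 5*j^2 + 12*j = (j + 1)*(j^3 - 7*j^2 + 12*j) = (j - 4)*(j + 1)*(j^2 - 3*j) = j*(j - 4)*(j + 1)*(j - 3)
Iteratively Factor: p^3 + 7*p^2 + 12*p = (p)*(p^2 + 7*p + 12) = p*(p + 3)*(p + 4)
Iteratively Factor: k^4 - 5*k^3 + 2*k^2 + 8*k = (k + 1)*(k^3 - 6*k^2 + 8*k) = k*(k + 1)*(k^2 - 6*k + 8) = k*(k - 4)*(k + 1)*(k - 2)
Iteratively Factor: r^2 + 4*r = (r + 4)*(r)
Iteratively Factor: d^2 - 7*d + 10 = (d - 2)*(d - 5)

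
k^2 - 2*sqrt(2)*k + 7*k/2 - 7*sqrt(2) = (k + 7/2)*(k - 2*sqrt(2))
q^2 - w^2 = (q - w)*(q + w)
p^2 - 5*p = p*(p - 5)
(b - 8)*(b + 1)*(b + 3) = b^3 - 4*b^2 - 29*b - 24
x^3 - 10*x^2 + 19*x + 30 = (x - 6)*(x - 5)*(x + 1)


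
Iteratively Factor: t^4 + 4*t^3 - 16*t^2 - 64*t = (t - 4)*(t^3 + 8*t^2 + 16*t) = (t - 4)*(t + 4)*(t^2 + 4*t) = t*(t - 4)*(t + 4)*(t + 4)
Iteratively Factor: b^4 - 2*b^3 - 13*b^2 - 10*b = (b + 1)*(b^3 - 3*b^2 - 10*b) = b*(b + 1)*(b^2 - 3*b - 10) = b*(b + 1)*(b + 2)*(b - 5)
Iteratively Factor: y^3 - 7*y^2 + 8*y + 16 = (y - 4)*(y^2 - 3*y - 4) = (y - 4)*(y + 1)*(y - 4)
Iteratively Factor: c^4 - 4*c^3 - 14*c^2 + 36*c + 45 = (c - 3)*(c^3 - c^2 - 17*c - 15) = (c - 3)*(c + 1)*(c^2 - 2*c - 15) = (c - 5)*(c - 3)*(c + 1)*(c + 3)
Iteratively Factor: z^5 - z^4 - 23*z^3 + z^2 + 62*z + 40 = (z + 1)*(z^4 - 2*z^3 - 21*z^2 + 22*z + 40) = (z + 1)*(z + 4)*(z^3 - 6*z^2 + 3*z + 10) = (z + 1)^2*(z + 4)*(z^2 - 7*z + 10) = (z - 2)*(z + 1)^2*(z + 4)*(z - 5)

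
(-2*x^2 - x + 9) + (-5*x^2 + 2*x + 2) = -7*x^2 + x + 11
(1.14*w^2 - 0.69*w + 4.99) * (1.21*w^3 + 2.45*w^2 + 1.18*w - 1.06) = 1.3794*w^5 + 1.9581*w^4 + 5.6926*w^3 + 10.2029*w^2 + 6.6196*w - 5.2894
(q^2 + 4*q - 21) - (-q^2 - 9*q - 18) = 2*q^2 + 13*q - 3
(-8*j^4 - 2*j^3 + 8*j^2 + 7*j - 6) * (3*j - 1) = -24*j^5 + 2*j^4 + 26*j^3 + 13*j^2 - 25*j + 6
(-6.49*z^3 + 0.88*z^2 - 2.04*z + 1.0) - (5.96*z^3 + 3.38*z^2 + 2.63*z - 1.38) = -12.45*z^3 - 2.5*z^2 - 4.67*z + 2.38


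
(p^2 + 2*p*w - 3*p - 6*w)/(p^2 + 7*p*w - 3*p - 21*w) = (p + 2*w)/(p + 7*w)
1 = 1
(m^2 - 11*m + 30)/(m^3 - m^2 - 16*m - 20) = (m - 6)/(m^2 + 4*m + 4)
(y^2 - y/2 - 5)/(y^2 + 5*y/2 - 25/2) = (y + 2)/(y + 5)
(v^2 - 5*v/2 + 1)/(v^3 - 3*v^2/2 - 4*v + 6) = (2*v - 1)/(2*v^2 + v - 6)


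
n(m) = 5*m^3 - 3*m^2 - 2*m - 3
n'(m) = 15*m^2 - 6*m - 2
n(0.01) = -3.02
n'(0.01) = -2.06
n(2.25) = 34.27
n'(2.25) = 60.44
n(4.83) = 480.75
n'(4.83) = 318.95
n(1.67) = 8.58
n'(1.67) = 29.81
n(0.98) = -3.14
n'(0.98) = 6.53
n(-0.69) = -4.69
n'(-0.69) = 9.28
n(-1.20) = -13.56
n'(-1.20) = 26.80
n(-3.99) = -360.39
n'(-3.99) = 260.74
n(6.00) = 957.00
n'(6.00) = 502.00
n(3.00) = 99.00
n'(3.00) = 115.00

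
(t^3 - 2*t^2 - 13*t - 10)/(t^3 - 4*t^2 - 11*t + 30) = (t^2 + 3*t + 2)/(t^2 + t - 6)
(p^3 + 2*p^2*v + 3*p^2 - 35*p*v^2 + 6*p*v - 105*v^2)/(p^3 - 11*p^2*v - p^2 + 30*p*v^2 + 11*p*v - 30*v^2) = (p^2 + 7*p*v + 3*p + 21*v)/(p^2 - 6*p*v - p + 6*v)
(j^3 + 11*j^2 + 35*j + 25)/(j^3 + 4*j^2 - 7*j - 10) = (j + 5)/(j - 2)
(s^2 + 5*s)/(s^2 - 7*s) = (s + 5)/(s - 7)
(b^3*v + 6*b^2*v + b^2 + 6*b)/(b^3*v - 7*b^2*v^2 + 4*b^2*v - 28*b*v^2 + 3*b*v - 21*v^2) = b*(b^2*v + 6*b*v + b + 6)/(v*(b^3 - 7*b^2*v + 4*b^2 - 28*b*v + 3*b - 21*v))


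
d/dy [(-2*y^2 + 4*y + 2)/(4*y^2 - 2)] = 2*(-2*y^2 - y - 1)/(4*y^4 - 4*y^2 + 1)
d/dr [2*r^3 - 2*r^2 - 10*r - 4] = 6*r^2 - 4*r - 10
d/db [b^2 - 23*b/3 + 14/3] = 2*b - 23/3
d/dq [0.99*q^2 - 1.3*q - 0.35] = 1.98*q - 1.3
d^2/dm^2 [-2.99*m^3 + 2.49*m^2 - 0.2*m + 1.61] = 4.98 - 17.94*m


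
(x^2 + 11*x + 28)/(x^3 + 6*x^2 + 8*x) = (x + 7)/(x*(x + 2))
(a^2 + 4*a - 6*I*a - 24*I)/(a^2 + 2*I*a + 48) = (a + 4)/(a + 8*I)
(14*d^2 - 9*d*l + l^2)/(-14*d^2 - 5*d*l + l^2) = (-2*d + l)/(2*d + l)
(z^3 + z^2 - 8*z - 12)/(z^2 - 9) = (z^2 + 4*z + 4)/(z + 3)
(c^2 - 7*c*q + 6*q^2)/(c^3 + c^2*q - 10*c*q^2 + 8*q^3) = (-c + 6*q)/(-c^2 - 2*c*q + 8*q^2)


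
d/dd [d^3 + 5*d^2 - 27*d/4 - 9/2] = 3*d^2 + 10*d - 27/4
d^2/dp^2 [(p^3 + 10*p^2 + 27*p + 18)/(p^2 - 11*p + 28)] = 20*(23*p^3 - 171*p^2 - 51*p + 1783)/(p^6 - 33*p^5 + 447*p^4 - 3179*p^3 + 12516*p^2 - 25872*p + 21952)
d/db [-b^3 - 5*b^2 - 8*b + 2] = -3*b^2 - 10*b - 8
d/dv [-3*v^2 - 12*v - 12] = -6*v - 12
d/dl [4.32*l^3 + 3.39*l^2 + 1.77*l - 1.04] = 12.96*l^2 + 6.78*l + 1.77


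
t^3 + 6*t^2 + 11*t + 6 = (t + 1)*(t + 2)*(t + 3)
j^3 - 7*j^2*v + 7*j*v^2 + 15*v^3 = (j - 5*v)*(j - 3*v)*(j + v)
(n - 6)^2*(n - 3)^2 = n^4 - 18*n^3 + 117*n^2 - 324*n + 324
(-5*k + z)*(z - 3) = -5*k*z + 15*k + z^2 - 3*z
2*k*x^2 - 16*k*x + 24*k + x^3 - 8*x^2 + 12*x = (2*k + x)*(x - 6)*(x - 2)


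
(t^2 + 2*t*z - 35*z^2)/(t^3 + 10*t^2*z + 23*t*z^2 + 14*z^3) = (t - 5*z)/(t^2 + 3*t*z + 2*z^2)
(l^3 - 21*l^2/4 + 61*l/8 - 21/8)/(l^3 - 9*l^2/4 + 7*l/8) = (l - 3)/l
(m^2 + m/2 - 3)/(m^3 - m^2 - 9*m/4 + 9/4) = 2*(m + 2)/(2*m^2 + m - 3)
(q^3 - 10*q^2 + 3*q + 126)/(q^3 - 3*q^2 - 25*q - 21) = (q - 6)/(q + 1)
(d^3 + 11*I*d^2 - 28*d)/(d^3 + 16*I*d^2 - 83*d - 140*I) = d/(d + 5*I)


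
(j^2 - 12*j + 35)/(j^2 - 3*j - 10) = (j - 7)/(j + 2)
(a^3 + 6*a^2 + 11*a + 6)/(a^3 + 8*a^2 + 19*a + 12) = (a + 2)/(a + 4)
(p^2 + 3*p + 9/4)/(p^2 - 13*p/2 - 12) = (p + 3/2)/(p - 8)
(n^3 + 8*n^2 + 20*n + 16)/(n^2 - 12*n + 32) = (n^3 + 8*n^2 + 20*n + 16)/(n^2 - 12*n + 32)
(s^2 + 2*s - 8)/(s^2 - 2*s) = (s + 4)/s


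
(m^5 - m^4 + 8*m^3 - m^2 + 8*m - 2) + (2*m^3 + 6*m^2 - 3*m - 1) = m^5 - m^4 + 10*m^3 + 5*m^2 + 5*m - 3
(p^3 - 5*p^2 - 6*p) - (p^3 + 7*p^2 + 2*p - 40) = -12*p^2 - 8*p + 40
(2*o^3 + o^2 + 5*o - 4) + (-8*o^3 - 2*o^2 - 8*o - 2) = -6*o^3 - o^2 - 3*o - 6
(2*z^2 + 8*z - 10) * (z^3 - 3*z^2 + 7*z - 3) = 2*z^5 + 2*z^4 - 20*z^3 + 80*z^2 - 94*z + 30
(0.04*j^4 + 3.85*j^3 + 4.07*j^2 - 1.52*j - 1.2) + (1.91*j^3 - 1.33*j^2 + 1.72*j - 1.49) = 0.04*j^4 + 5.76*j^3 + 2.74*j^2 + 0.2*j - 2.69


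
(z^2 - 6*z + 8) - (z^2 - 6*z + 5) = 3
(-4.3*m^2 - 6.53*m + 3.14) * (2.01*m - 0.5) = -8.643*m^3 - 10.9753*m^2 + 9.5764*m - 1.57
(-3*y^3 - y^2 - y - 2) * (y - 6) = -3*y^4 + 17*y^3 + 5*y^2 + 4*y + 12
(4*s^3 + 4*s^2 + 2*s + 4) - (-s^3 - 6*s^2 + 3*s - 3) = 5*s^3 + 10*s^2 - s + 7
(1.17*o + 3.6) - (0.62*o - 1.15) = 0.55*o + 4.75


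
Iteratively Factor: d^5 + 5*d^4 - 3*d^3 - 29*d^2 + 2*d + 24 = (d + 1)*(d^4 + 4*d^3 - 7*d^2 - 22*d + 24) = (d + 1)*(d + 4)*(d^3 - 7*d + 6) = (d - 1)*(d + 1)*(d + 4)*(d^2 + d - 6) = (d - 2)*(d - 1)*(d + 1)*(d + 4)*(d + 3)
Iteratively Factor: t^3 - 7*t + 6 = (t - 2)*(t^2 + 2*t - 3) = (t - 2)*(t + 3)*(t - 1)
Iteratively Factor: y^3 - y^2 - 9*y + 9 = (y - 3)*(y^2 + 2*y - 3) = (y - 3)*(y + 3)*(y - 1)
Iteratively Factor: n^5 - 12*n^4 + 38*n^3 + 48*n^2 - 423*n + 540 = (n - 5)*(n^4 - 7*n^3 + 3*n^2 + 63*n - 108) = (n - 5)*(n - 4)*(n^3 - 3*n^2 - 9*n + 27) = (n - 5)*(n - 4)*(n + 3)*(n^2 - 6*n + 9) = (n - 5)*(n - 4)*(n - 3)*(n + 3)*(n - 3)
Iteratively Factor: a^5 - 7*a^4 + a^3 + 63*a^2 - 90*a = (a + 3)*(a^4 - 10*a^3 + 31*a^2 - 30*a) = a*(a + 3)*(a^3 - 10*a^2 + 31*a - 30) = a*(a - 3)*(a + 3)*(a^2 - 7*a + 10) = a*(a - 5)*(a - 3)*(a + 3)*(a - 2)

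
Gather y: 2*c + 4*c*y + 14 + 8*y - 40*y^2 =2*c - 40*y^2 + y*(4*c + 8) + 14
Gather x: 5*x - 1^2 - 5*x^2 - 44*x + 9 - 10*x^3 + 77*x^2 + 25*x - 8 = -10*x^3 + 72*x^2 - 14*x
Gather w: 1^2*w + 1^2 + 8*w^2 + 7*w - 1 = 8*w^2 + 8*w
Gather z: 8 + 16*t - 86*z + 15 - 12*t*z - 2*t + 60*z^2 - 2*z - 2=14*t + 60*z^2 + z*(-12*t - 88) + 21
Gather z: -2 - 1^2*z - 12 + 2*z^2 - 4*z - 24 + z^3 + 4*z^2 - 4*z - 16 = z^3 + 6*z^2 - 9*z - 54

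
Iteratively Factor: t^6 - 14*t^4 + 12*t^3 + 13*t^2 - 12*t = (t - 3)*(t^5 + 3*t^4 - 5*t^3 - 3*t^2 + 4*t) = t*(t - 3)*(t^4 + 3*t^3 - 5*t^2 - 3*t + 4) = t*(t - 3)*(t - 1)*(t^3 + 4*t^2 - t - 4) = t*(t - 3)*(t - 1)*(t + 4)*(t^2 - 1) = t*(t - 3)*(t - 1)^2*(t + 4)*(t + 1)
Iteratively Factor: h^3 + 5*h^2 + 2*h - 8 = (h + 4)*(h^2 + h - 2) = (h - 1)*(h + 4)*(h + 2)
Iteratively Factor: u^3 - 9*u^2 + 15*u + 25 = (u - 5)*(u^2 - 4*u - 5) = (u - 5)^2*(u + 1)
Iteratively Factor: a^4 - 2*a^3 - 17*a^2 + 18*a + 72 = (a - 3)*(a^3 + a^2 - 14*a - 24) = (a - 4)*(a - 3)*(a^2 + 5*a + 6) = (a - 4)*(a - 3)*(a + 2)*(a + 3)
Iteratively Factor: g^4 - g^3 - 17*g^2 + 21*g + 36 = (g + 4)*(g^3 - 5*g^2 + 3*g + 9) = (g - 3)*(g + 4)*(g^2 - 2*g - 3) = (g - 3)^2*(g + 4)*(g + 1)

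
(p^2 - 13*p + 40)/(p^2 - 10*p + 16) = (p - 5)/(p - 2)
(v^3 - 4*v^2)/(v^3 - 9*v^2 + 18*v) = v*(v - 4)/(v^2 - 9*v + 18)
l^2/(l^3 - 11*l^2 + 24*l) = l/(l^2 - 11*l + 24)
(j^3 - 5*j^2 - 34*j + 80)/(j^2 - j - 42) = (-j^3 + 5*j^2 + 34*j - 80)/(-j^2 + j + 42)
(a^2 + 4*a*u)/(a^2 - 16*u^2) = a/(a - 4*u)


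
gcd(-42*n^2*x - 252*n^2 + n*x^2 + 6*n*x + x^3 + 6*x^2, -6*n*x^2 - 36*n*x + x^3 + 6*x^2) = -6*n*x - 36*n + x^2 + 6*x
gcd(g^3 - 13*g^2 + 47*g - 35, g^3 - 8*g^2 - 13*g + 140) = g^2 - 12*g + 35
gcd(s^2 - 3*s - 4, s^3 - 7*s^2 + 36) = 1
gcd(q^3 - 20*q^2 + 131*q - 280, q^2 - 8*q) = q - 8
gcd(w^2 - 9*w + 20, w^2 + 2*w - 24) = w - 4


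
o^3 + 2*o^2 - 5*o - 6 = (o - 2)*(o + 1)*(o + 3)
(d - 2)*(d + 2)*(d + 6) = d^3 + 6*d^2 - 4*d - 24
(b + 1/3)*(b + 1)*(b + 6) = b^3 + 22*b^2/3 + 25*b/3 + 2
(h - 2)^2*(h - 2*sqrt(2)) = h^3 - 4*h^2 - 2*sqrt(2)*h^2 + 4*h + 8*sqrt(2)*h - 8*sqrt(2)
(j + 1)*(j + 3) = j^2 + 4*j + 3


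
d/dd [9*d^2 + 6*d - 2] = 18*d + 6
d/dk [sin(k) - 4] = cos(k)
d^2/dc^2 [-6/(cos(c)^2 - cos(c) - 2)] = 6*(-4*sin(c)^4 + 11*sin(c)^2 - 7*cos(c)/4 + 3*cos(3*c)/4 - 1)/(sin(c)^2 + cos(c) + 1)^3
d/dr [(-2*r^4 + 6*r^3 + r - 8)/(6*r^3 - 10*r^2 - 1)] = (-12*r^6 + 40*r^5 - 60*r^4 - 4*r^3 + 136*r^2 - 160*r - 1)/(36*r^6 - 120*r^5 + 100*r^4 - 12*r^3 + 20*r^2 + 1)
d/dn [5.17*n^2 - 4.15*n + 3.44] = 10.34*n - 4.15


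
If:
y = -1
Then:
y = -1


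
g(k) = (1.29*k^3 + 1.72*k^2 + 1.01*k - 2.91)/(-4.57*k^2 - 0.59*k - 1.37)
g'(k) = (9.14*k + 0.59)*(1.29*k^3 + 1.72*k^2 + 1.01*k - 2.91)/(-4.57*k^2 - 0.59*k - 1.37)^2 + (3.87*k^2 + 3.44*k + 1.01)/(-4.57*k^2 - 0.59*k - 1.37)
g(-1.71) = 0.44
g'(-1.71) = 0.01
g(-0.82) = 0.83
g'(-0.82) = 1.25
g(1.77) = -0.68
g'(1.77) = -0.46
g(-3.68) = 0.78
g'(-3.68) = -0.25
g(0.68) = 0.26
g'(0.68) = -1.78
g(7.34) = -2.41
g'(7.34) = -0.28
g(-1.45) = 0.46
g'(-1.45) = 0.17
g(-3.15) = 0.65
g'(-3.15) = -0.23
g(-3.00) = 0.62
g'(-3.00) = -0.22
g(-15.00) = 3.90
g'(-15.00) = -0.28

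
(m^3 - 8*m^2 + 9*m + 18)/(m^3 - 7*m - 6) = (m - 6)/(m + 2)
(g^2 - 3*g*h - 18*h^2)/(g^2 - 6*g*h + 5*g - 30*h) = (g + 3*h)/(g + 5)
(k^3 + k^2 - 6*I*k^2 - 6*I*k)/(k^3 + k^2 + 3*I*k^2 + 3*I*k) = (k - 6*I)/(k + 3*I)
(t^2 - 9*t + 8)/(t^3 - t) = (t - 8)/(t*(t + 1))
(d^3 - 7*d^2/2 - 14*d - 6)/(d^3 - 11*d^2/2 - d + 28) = (2*d^2 - 11*d - 6)/(2*d^2 - 15*d + 28)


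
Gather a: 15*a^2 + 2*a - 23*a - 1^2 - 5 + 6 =15*a^2 - 21*a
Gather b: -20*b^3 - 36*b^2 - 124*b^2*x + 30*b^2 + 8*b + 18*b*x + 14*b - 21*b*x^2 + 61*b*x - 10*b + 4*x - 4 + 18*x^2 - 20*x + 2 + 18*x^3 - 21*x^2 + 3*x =-20*b^3 + b^2*(-124*x - 6) + b*(-21*x^2 + 79*x + 12) + 18*x^3 - 3*x^2 - 13*x - 2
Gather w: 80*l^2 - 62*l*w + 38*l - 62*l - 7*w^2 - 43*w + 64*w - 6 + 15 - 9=80*l^2 - 24*l - 7*w^2 + w*(21 - 62*l)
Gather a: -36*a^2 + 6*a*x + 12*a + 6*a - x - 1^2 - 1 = -36*a^2 + a*(6*x + 18) - x - 2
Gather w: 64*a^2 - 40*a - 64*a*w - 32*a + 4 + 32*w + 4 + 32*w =64*a^2 - 72*a + w*(64 - 64*a) + 8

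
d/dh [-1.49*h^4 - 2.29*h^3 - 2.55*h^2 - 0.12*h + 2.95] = -5.96*h^3 - 6.87*h^2 - 5.1*h - 0.12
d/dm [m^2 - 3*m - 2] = 2*m - 3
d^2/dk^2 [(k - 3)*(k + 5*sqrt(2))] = 2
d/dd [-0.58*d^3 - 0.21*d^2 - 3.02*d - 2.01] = -1.74*d^2 - 0.42*d - 3.02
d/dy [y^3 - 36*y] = 3*y^2 - 36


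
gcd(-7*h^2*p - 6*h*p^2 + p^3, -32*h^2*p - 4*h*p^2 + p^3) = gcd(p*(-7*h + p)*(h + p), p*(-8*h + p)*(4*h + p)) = p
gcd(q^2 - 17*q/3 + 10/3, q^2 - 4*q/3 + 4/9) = q - 2/3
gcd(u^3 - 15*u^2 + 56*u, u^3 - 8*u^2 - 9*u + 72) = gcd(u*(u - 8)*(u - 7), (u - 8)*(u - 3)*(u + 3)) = u - 8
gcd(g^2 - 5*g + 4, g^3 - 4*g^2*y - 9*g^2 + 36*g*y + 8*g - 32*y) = g - 1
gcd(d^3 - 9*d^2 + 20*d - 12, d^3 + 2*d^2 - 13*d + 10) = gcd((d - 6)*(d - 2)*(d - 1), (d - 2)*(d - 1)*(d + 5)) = d^2 - 3*d + 2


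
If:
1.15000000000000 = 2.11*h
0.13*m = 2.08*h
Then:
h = 0.55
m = 8.72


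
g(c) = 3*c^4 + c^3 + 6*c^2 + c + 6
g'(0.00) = 1.00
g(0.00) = 6.00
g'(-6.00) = -2555.00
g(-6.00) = 3888.00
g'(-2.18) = -135.23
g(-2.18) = 89.73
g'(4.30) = 1062.15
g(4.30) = 1226.39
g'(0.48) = 8.78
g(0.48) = 8.13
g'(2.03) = 138.11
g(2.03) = 92.07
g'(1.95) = 124.79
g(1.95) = 81.56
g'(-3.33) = -448.81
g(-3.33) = 401.17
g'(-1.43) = -45.12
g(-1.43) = 26.46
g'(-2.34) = -164.41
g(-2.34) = 113.65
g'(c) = 12*c^3 + 3*c^2 + 12*c + 1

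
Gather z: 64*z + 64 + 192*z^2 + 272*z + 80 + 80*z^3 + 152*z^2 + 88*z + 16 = 80*z^3 + 344*z^2 + 424*z + 160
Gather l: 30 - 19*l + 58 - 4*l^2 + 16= -4*l^2 - 19*l + 104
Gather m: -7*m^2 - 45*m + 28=-7*m^2 - 45*m + 28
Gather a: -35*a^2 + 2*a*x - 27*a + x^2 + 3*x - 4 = -35*a^2 + a*(2*x - 27) + x^2 + 3*x - 4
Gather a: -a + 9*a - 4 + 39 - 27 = 8*a + 8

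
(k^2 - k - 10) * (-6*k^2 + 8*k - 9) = -6*k^4 + 14*k^3 + 43*k^2 - 71*k + 90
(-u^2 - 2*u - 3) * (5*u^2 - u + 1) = -5*u^4 - 9*u^3 - 14*u^2 + u - 3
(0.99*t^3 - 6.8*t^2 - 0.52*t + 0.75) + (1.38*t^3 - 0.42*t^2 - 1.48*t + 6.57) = 2.37*t^3 - 7.22*t^2 - 2.0*t + 7.32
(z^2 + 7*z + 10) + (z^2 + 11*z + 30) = 2*z^2 + 18*z + 40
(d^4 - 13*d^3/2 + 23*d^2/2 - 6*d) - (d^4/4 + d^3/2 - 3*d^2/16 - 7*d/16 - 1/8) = 3*d^4/4 - 7*d^3 + 187*d^2/16 - 89*d/16 + 1/8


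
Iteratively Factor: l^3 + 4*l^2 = (l)*(l^2 + 4*l) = l*(l + 4)*(l)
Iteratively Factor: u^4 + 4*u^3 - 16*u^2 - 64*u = (u + 4)*(u^3 - 16*u) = (u + 4)^2*(u^2 - 4*u) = (u - 4)*(u + 4)^2*(u)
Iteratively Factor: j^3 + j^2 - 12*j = (j - 3)*(j^2 + 4*j) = j*(j - 3)*(j + 4)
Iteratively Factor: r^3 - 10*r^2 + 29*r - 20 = (r - 1)*(r^2 - 9*r + 20) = (r - 5)*(r - 1)*(r - 4)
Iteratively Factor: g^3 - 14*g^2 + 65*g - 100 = (g - 5)*(g^2 - 9*g + 20) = (g - 5)^2*(g - 4)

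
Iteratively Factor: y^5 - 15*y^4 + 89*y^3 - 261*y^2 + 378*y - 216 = (y - 4)*(y^4 - 11*y^3 + 45*y^2 - 81*y + 54) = (y - 4)*(y - 3)*(y^3 - 8*y^2 + 21*y - 18) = (y - 4)*(y - 3)^2*(y^2 - 5*y + 6) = (y - 4)*(y - 3)^2*(y - 2)*(y - 3)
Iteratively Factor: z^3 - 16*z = (z)*(z^2 - 16) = z*(z + 4)*(z - 4)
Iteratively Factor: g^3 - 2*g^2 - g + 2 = (g + 1)*(g^2 - 3*g + 2) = (g - 1)*(g + 1)*(g - 2)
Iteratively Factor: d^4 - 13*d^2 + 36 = (d + 3)*(d^3 - 3*d^2 - 4*d + 12) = (d + 2)*(d + 3)*(d^2 - 5*d + 6) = (d - 2)*(d + 2)*(d + 3)*(d - 3)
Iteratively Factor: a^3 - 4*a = (a - 2)*(a^2 + 2*a) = a*(a - 2)*(a + 2)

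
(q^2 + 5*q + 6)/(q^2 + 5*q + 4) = (q^2 + 5*q + 6)/(q^2 + 5*q + 4)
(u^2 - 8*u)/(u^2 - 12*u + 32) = u/(u - 4)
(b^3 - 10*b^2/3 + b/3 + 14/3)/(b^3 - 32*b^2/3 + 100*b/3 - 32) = (3*b^2 - 4*b - 7)/(3*b^2 - 26*b + 48)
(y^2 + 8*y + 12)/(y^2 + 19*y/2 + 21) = 2*(y + 2)/(2*y + 7)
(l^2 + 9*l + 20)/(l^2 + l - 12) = (l + 5)/(l - 3)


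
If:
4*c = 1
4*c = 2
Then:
No Solution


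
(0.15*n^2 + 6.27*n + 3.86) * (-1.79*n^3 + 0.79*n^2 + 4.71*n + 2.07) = -0.2685*n^5 - 11.1048*n^4 - 1.2496*n^3 + 32.8916*n^2 + 31.1595*n + 7.9902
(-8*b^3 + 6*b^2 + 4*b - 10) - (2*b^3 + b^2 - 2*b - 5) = -10*b^3 + 5*b^2 + 6*b - 5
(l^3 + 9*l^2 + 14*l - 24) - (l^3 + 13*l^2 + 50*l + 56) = -4*l^2 - 36*l - 80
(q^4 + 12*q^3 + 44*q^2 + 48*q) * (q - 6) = q^5 + 6*q^4 - 28*q^3 - 216*q^2 - 288*q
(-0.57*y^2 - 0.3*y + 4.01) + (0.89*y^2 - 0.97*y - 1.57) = 0.32*y^2 - 1.27*y + 2.44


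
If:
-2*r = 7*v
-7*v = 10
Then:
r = 5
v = -10/7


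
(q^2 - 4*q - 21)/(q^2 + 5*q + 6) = (q - 7)/(q + 2)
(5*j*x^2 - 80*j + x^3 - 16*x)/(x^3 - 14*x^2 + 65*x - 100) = (5*j*x + 20*j + x^2 + 4*x)/(x^2 - 10*x + 25)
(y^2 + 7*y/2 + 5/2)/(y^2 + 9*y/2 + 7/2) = (2*y + 5)/(2*y + 7)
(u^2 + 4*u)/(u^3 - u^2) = (u + 4)/(u*(u - 1))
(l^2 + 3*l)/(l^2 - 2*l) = (l + 3)/(l - 2)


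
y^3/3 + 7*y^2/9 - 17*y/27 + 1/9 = (y/3 + 1)*(y - 1/3)^2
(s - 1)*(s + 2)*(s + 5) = s^3 + 6*s^2 + 3*s - 10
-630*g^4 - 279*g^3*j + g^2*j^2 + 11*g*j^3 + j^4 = (-5*g + j)*(3*g + j)*(6*g + j)*(7*g + j)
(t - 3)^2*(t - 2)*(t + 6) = t^4 - 2*t^3 - 27*t^2 + 108*t - 108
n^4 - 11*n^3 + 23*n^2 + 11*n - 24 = (n - 8)*(n - 3)*(n - 1)*(n + 1)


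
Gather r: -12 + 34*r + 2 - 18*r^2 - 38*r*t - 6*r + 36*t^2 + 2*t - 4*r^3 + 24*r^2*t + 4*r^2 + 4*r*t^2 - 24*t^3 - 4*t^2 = -4*r^3 + r^2*(24*t - 14) + r*(4*t^2 - 38*t + 28) - 24*t^3 + 32*t^2 + 2*t - 10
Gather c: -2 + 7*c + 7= 7*c + 5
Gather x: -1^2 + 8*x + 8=8*x + 7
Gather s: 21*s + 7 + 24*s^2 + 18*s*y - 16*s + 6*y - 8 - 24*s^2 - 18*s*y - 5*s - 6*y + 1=0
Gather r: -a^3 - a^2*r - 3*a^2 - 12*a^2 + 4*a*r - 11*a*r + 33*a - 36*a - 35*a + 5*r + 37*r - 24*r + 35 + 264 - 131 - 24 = -a^3 - 15*a^2 - 38*a + r*(-a^2 - 7*a + 18) + 144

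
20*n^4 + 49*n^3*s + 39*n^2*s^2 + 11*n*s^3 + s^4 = (n + s)^2*(4*n + s)*(5*n + s)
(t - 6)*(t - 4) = t^2 - 10*t + 24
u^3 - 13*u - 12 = (u - 4)*(u + 1)*(u + 3)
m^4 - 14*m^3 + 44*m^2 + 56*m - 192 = (m - 8)*(m - 6)*(m - 2)*(m + 2)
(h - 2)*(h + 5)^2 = h^3 + 8*h^2 + 5*h - 50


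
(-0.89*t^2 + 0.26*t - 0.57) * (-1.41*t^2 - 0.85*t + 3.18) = 1.2549*t^4 + 0.3899*t^3 - 2.2475*t^2 + 1.3113*t - 1.8126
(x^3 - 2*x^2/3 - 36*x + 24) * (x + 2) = x^4 + 4*x^3/3 - 112*x^2/3 - 48*x + 48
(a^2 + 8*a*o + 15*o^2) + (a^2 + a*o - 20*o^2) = 2*a^2 + 9*a*o - 5*o^2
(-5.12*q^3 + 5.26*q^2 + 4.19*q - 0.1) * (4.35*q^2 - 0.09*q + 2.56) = -22.272*q^5 + 23.3418*q^4 + 4.6459*q^3 + 12.6535*q^2 + 10.7354*q - 0.256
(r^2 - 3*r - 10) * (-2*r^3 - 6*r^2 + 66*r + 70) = -2*r^5 + 104*r^3 - 68*r^2 - 870*r - 700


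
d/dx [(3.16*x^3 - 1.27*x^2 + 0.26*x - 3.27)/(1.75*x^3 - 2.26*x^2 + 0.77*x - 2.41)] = (-4.9191*x^4 + 3.9564*x^3 - 6.0696*x^2 - 8.659*x + 1.8913)/(3.0625*x^6 - 7.91*x^5 + 7.8026*x^4 - 11.9154*x^3 + 11.4861*x^2 - 3.7114*x + 5.8081)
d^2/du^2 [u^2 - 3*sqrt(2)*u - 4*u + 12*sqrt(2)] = 2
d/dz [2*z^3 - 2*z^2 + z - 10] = 6*z^2 - 4*z + 1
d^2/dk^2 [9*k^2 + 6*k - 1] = 18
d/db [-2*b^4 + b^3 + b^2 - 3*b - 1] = -8*b^3 + 3*b^2 + 2*b - 3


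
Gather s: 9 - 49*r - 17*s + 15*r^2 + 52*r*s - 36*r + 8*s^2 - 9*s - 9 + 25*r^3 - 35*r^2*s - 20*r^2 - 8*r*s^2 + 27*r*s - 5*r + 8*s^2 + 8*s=25*r^3 - 5*r^2 - 90*r + s^2*(16 - 8*r) + s*(-35*r^2 + 79*r - 18)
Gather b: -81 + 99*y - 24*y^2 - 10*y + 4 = -24*y^2 + 89*y - 77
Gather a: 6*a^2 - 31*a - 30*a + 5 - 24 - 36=6*a^2 - 61*a - 55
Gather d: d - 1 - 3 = d - 4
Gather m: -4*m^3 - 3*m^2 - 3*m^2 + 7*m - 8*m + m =-4*m^3 - 6*m^2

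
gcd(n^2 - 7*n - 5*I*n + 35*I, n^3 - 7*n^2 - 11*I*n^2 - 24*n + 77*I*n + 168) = n - 7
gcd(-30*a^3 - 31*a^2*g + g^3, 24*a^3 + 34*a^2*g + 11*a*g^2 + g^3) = a + g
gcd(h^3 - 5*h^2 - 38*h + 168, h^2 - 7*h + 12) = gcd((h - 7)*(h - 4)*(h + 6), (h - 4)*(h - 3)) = h - 4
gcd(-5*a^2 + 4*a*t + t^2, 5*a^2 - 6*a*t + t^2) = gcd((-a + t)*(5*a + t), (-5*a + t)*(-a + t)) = -a + t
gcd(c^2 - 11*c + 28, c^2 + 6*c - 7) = 1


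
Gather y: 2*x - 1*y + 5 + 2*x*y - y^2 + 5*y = 2*x - y^2 + y*(2*x + 4) + 5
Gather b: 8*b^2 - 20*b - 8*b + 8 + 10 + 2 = 8*b^2 - 28*b + 20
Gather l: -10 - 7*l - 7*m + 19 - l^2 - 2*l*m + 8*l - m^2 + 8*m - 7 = -l^2 + l*(1 - 2*m) - m^2 + m + 2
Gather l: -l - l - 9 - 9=-2*l - 18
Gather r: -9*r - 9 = -9*r - 9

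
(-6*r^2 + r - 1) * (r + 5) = -6*r^3 - 29*r^2 + 4*r - 5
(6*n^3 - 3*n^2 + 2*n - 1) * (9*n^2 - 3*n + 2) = 54*n^5 - 45*n^4 + 39*n^3 - 21*n^2 + 7*n - 2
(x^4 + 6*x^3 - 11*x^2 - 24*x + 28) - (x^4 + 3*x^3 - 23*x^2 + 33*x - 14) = 3*x^3 + 12*x^2 - 57*x + 42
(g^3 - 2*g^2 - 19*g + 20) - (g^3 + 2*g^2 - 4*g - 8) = -4*g^2 - 15*g + 28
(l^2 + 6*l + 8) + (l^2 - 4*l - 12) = 2*l^2 + 2*l - 4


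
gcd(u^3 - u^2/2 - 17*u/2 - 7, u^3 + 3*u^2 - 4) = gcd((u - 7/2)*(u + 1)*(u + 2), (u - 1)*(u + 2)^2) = u + 2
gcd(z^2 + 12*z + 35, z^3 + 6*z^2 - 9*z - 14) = z + 7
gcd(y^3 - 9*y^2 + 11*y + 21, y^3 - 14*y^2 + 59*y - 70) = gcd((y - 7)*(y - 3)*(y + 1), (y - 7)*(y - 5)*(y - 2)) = y - 7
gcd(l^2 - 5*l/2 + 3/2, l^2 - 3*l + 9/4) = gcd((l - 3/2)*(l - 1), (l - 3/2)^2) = l - 3/2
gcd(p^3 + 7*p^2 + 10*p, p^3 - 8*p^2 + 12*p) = p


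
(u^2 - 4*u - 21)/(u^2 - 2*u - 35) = (u + 3)/(u + 5)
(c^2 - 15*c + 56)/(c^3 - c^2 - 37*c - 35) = (c - 8)/(c^2 + 6*c + 5)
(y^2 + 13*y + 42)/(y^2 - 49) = (y + 6)/(y - 7)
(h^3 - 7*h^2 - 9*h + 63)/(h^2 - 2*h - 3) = (h^2 - 4*h - 21)/(h + 1)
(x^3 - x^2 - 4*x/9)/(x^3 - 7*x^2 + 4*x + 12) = x*(9*x^2 - 9*x - 4)/(9*(x^3 - 7*x^2 + 4*x + 12))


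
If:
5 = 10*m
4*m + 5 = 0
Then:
No Solution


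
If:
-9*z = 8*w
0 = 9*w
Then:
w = 0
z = 0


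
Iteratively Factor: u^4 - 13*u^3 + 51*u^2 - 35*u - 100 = (u - 5)*(u^3 - 8*u^2 + 11*u + 20) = (u - 5)*(u + 1)*(u^2 - 9*u + 20) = (u - 5)^2*(u + 1)*(u - 4)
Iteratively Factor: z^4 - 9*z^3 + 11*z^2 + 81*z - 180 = (z - 3)*(z^3 - 6*z^2 - 7*z + 60) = (z - 5)*(z - 3)*(z^2 - z - 12) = (z - 5)*(z - 4)*(z - 3)*(z + 3)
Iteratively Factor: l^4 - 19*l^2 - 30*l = (l - 5)*(l^3 + 5*l^2 + 6*l) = (l - 5)*(l + 3)*(l^2 + 2*l) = (l - 5)*(l + 2)*(l + 3)*(l)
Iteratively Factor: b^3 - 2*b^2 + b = (b - 1)*(b^2 - b) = (b - 1)^2*(b)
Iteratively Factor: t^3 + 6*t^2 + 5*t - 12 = (t + 3)*(t^2 + 3*t - 4) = (t + 3)*(t + 4)*(t - 1)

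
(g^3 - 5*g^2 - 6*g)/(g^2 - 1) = g*(g - 6)/(g - 1)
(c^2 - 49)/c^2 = 1 - 49/c^2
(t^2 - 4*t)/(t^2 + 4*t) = (t - 4)/(t + 4)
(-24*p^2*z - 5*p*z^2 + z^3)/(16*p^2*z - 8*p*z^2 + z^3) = (-24*p^2 - 5*p*z + z^2)/(16*p^2 - 8*p*z + z^2)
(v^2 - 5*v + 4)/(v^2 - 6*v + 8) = (v - 1)/(v - 2)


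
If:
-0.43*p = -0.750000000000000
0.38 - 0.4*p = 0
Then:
No Solution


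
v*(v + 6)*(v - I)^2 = v^4 + 6*v^3 - 2*I*v^3 - v^2 - 12*I*v^2 - 6*v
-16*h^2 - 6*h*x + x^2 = (-8*h + x)*(2*h + x)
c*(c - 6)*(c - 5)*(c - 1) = c^4 - 12*c^3 + 41*c^2 - 30*c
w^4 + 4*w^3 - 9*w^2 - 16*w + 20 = (w - 2)*(w - 1)*(w + 2)*(w + 5)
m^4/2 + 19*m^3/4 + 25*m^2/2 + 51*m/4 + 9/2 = (m/2 + 1/2)*(m + 1)*(m + 3/2)*(m + 6)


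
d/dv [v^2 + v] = 2*v + 1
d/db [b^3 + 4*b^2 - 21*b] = 3*b^2 + 8*b - 21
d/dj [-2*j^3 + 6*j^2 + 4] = 6*j*(2 - j)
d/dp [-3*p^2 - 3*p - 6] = -6*p - 3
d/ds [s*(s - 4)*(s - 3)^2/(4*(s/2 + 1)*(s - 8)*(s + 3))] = (s^6 - 6*s^5 - 105*s^4 + 560*s^3 + 210*s^2 - 3168*s + 1728)/(2*(s^6 - 6*s^5 - 59*s^4 + 108*s^3 + 1444*s^2 + 3264*s + 2304))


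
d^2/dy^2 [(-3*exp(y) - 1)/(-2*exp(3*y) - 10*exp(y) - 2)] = (-((3*exp(y) + 1)*(9*exp(2*y) + 5) + 6*(3*exp(2*y) + 5)*exp(y))*(exp(3*y) + 5*exp(y) + 1) + 2*(3*exp(y) + 1)*(3*exp(2*y) + 5)^2*exp(y) + 3*(exp(3*y) + 5*exp(y) + 1)^2)*exp(y)/(2*(exp(3*y) + 5*exp(y) + 1)^3)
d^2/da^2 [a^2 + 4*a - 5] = 2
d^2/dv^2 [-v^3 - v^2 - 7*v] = -6*v - 2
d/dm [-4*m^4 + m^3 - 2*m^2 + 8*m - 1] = -16*m^3 + 3*m^2 - 4*m + 8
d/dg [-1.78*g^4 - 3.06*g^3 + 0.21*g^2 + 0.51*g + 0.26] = -7.12*g^3 - 9.18*g^2 + 0.42*g + 0.51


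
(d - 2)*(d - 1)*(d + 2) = d^3 - d^2 - 4*d + 4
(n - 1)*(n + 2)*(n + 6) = n^3 + 7*n^2 + 4*n - 12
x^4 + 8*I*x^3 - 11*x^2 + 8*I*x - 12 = (x - I)*(x + I)*(x + 2*I)*(x + 6*I)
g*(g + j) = g^2 + g*j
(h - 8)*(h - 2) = h^2 - 10*h + 16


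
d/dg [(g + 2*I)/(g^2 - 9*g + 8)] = (g^2 - 9*g - (g + 2*I)*(2*g - 9) + 8)/(g^2 - 9*g + 8)^2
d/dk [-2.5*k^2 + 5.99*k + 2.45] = 5.99 - 5.0*k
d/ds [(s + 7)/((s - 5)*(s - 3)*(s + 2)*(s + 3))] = (-3*s^4 - 22*s^3 + 82*s^2 + 266*s - 99)/(s^8 - 6*s^7 - 29*s^6 + 168*s^5 + 379*s^4 - 1566*s^3 - 2691*s^2 + 4860*s + 8100)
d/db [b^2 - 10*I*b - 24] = 2*b - 10*I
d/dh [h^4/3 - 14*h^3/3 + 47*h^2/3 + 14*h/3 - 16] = 4*h^3/3 - 14*h^2 + 94*h/3 + 14/3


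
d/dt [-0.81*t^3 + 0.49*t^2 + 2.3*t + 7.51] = -2.43*t^2 + 0.98*t + 2.3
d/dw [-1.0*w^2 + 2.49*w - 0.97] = 2.49 - 2.0*w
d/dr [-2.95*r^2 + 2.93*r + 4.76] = 2.93 - 5.9*r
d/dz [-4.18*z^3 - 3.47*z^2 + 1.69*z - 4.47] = -12.54*z^2 - 6.94*z + 1.69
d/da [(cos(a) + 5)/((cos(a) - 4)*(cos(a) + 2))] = (cos(a)^2 + 10*cos(a) - 2)*sin(a)/((cos(a) - 4)^2*(cos(a) + 2)^2)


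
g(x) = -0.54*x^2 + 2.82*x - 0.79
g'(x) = 2.82 - 1.08*x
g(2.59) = 2.89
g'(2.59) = 0.02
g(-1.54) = -6.41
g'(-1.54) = 4.48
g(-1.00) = -4.15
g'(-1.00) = 3.90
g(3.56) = 2.41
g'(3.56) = -1.02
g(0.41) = 0.28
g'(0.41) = 2.38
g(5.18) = -0.67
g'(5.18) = -2.77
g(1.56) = 2.30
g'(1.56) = 1.14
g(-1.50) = -6.24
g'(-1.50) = 4.44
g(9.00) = -19.15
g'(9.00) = -6.90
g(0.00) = -0.79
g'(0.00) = 2.82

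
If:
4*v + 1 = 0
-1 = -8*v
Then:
No Solution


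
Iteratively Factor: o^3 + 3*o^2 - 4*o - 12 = (o + 2)*(o^2 + o - 6) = (o + 2)*(o + 3)*(o - 2)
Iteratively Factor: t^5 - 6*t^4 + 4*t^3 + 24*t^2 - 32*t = (t - 2)*(t^4 - 4*t^3 - 4*t^2 + 16*t) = (t - 2)*(t + 2)*(t^3 - 6*t^2 + 8*t) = (t - 4)*(t - 2)*(t + 2)*(t^2 - 2*t) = (t - 4)*(t - 2)^2*(t + 2)*(t)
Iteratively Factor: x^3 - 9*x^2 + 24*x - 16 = (x - 1)*(x^2 - 8*x + 16) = (x - 4)*(x - 1)*(x - 4)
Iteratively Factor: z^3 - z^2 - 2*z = (z)*(z^2 - z - 2) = z*(z + 1)*(z - 2)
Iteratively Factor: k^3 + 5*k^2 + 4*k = (k + 1)*(k^2 + 4*k) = k*(k + 1)*(k + 4)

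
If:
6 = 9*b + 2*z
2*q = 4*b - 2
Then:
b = 2/3 - 2*z/9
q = 1/3 - 4*z/9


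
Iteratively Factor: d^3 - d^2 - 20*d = (d + 4)*(d^2 - 5*d) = d*(d + 4)*(d - 5)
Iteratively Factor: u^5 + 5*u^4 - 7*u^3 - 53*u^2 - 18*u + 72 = (u + 4)*(u^4 + u^3 - 11*u^2 - 9*u + 18) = (u - 1)*(u + 4)*(u^3 + 2*u^2 - 9*u - 18) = (u - 1)*(u + 3)*(u + 4)*(u^2 - u - 6) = (u - 1)*(u + 2)*(u + 3)*(u + 4)*(u - 3)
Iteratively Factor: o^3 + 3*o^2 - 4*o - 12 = (o + 2)*(o^2 + o - 6) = (o + 2)*(o + 3)*(o - 2)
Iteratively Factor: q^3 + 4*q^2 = (q + 4)*(q^2) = q*(q + 4)*(q)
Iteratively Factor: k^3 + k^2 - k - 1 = (k + 1)*(k^2 - 1) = (k - 1)*(k + 1)*(k + 1)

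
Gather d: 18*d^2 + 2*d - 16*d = 18*d^2 - 14*d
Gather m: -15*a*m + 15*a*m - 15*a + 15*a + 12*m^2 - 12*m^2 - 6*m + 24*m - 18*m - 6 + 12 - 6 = 0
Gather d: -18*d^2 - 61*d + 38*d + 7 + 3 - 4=-18*d^2 - 23*d + 6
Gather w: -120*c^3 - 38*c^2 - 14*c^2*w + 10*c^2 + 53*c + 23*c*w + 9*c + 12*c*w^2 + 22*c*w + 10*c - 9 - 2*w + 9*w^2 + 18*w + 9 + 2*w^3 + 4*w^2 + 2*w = -120*c^3 - 28*c^2 + 72*c + 2*w^3 + w^2*(12*c + 13) + w*(-14*c^2 + 45*c + 18)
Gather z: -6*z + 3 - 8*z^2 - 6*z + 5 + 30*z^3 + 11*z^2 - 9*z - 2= 30*z^3 + 3*z^2 - 21*z + 6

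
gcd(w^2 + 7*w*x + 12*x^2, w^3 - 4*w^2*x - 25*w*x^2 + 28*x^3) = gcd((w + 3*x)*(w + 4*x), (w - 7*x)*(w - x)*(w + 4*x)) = w + 4*x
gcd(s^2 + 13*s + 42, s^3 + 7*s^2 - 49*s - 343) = s + 7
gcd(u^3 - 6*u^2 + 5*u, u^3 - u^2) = u^2 - u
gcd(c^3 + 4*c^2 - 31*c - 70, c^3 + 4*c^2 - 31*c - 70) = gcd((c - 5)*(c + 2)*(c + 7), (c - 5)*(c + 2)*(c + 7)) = c^3 + 4*c^2 - 31*c - 70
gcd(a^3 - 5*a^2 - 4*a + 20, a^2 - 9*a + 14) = a - 2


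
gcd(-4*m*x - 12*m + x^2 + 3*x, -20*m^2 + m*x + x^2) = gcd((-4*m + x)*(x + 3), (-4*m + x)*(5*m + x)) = -4*m + x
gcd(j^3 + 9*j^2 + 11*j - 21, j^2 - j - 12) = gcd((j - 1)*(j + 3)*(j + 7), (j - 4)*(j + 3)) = j + 3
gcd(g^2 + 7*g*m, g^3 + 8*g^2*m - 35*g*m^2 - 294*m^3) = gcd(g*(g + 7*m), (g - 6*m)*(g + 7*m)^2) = g + 7*m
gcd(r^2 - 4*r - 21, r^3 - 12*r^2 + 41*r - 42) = r - 7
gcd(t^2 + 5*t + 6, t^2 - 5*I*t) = 1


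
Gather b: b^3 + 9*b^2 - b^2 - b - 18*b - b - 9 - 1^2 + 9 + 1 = b^3 + 8*b^2 - 20*b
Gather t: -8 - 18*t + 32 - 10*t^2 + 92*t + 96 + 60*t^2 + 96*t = 50*t^2 + 170*t + 120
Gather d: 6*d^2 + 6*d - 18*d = 6*d^2 - 12*d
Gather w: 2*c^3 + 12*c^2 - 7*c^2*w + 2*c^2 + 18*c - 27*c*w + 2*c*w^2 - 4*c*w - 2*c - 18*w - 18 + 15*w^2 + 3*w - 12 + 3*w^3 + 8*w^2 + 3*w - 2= 2*c^3 + 14*c^2 + 16*c + 3*w^3 + w^2*(2*c + 23) + w*(-7*c^2 - 31*c - 12) - 32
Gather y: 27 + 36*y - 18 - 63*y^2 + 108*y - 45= -63*y^2 + 144*y - 36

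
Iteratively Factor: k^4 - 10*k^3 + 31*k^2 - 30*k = (k)*(k^3 - 10*k^2 + 31*k - 30) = k*(k - 2)*(k^2 - 8*k + 15) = k*(k - 5)*(k - 2)*(k - 3)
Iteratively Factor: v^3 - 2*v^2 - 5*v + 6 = (v - 1)*(v^2 - v - 6) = (v - 3)*(v - 1)*(v + 2)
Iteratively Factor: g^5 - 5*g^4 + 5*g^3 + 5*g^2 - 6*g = (g)*(g^4 - 5*g^3 + 5*g^2 + 5*g - 6) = g*(g + 1)*(g^3 - 6*g^2 + 11*g - 6) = g*(g - 3)*(g + 1)*(g^2 - 3*g + 2) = g*(g - 3)*(g - 2)*(g + 1)*(g - 1)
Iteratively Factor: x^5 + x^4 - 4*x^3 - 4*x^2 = (x)*(x^4 + x^3 - 4*x^2 - 4*x) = x*(x - 2)*(x^3 + 3*x^2 + 2*x) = x^2*(x - 2)*(x^2 + 3*x + 2) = x^2*(x - 2)*(x + 2)*(x + 1)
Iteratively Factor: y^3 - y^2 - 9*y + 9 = (y - 3)*(y^2 + 2*y - 3) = (y - 3)*(y + 3)*(y - 1)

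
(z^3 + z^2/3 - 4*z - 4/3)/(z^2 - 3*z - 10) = (3*z^2 - 5*z - 2)/(3*(z - 5))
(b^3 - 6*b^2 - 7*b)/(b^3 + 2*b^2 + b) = (b - 7)/(b + 1)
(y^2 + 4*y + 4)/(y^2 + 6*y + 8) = (y + 2)/(y + 4)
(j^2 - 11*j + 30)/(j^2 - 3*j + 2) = (j^2 - 11*j + 30)/(j^2 - 3*j + 2)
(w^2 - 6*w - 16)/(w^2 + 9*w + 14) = (w - 8)/(w + 7)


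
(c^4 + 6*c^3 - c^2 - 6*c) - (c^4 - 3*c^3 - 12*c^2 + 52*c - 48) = 9*c^3 + 11*c^2 - 58*c + 48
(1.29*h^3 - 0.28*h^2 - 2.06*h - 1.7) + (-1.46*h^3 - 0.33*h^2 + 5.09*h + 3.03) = -0.17*h^3 - 0.61*h^2 + 3.03*h + 1.33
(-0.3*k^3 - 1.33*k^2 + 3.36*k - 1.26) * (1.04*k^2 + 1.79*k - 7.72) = -0.312*k^5 - 1.9202*k^4 + 3.4297*k^3 + 14.9716*k^2 - 28.1946*k + 9.7272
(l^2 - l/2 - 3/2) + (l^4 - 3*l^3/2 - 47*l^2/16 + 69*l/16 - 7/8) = l^4 - 3*l^3/2 - 31*l^2/16 + 61*l/16 - 19/8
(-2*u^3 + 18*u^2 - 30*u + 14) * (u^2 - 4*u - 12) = -2*u^5 + 26*u^4 - 78*u^3 - 82*u^2 + 304*u - 168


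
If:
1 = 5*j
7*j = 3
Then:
No Solution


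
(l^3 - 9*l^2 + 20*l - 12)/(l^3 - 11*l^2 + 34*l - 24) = (l - 2)/(l - 4)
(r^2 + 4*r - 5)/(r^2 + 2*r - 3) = (r + 5)/(r + 3)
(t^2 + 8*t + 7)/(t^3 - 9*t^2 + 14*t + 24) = (t + 7)/(t^2 - 10*t + 24)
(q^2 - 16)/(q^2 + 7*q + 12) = (q - 4)/(q + 3)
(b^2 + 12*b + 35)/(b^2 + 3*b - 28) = (b + 5)/(b - 4)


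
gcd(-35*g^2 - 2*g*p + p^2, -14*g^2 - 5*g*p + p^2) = -7*g + p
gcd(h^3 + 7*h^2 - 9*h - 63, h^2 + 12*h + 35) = h + 7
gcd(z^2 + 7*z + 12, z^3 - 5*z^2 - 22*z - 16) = 1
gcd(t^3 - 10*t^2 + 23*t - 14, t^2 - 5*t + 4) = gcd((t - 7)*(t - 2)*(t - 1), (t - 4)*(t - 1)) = t - 1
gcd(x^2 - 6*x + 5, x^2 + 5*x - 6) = x - 1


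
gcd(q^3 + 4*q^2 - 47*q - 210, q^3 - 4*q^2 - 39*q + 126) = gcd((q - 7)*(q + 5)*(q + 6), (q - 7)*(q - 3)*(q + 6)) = q^2 - q - 42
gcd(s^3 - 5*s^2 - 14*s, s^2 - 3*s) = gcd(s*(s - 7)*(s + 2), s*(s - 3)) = s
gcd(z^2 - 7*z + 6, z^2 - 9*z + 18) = z - 6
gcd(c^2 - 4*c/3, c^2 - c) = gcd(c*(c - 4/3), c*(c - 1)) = c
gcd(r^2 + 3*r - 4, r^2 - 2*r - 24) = r + 4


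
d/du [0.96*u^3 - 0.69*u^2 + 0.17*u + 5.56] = 2.88*u^2 - 1.38*u + 0.17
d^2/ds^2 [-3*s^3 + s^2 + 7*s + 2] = 2 - 18*s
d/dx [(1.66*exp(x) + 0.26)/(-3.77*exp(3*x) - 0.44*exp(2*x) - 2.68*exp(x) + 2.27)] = (12.5164*exp(3*x) + 3.671*exp(2*x) + 0.2288*exp(x) + 4.465)*exp(x)/(14.2129*exp(6*x) + 3.3176*exp(5*x) + 20.4008*exp(4*x) - 14.7574*exp(3*x) + 5.1848*exp(2*x) - 12.1672*exp(x) + 5.1529)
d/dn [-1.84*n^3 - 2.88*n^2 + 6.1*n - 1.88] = -5.52*n^2 - 5.76*n + 6.1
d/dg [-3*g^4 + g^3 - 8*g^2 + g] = -12*g^3 + 3*g^2 - 16*g + 1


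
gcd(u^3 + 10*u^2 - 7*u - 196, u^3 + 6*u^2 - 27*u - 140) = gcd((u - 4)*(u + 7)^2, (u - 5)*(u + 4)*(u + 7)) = u + 7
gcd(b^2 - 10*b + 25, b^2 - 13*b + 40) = b - 5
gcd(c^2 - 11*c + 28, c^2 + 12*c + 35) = 1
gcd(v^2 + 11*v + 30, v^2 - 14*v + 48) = 1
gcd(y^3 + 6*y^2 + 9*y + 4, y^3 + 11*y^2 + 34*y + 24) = y^2 + 5*y + 4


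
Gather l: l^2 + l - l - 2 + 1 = l^2 - 1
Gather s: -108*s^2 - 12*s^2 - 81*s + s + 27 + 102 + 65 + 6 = -120*s^2 - 80*s + 200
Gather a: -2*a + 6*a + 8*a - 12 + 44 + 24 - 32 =12*a + 24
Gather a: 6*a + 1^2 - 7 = 6*a - 6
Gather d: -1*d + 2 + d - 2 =0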